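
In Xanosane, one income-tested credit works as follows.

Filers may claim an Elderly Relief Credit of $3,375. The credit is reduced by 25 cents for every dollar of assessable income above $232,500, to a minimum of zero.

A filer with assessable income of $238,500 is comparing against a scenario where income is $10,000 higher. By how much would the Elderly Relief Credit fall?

$1,875

At $238,500 — 25% of the $6,000 excess over $232,500 is $1,500; credit = $3,375 − $1,500 = $1,875.
At $248,500 — 25% of the $16,000 excess over $232,500 is $4,000 ≥ base, so the credit is $0.
Lost: $1,875 − $0 = $1,875.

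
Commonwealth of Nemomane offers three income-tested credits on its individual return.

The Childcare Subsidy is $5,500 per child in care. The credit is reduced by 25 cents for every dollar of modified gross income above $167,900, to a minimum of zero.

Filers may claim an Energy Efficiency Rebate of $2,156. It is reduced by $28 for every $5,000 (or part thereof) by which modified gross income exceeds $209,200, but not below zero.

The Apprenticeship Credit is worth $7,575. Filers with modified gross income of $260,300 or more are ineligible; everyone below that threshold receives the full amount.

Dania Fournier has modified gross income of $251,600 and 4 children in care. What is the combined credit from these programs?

$10,554

Childcare Subsidy: base = 4 × $5,500 = $22,000. 25% of the $83,700 excess over $167,900 is $20,925; credit = $22,000 − $20,925 = $1,075.
Energy Efficiency Rebate: income exceeds $209,200 by $42,400, which is 9 full-or-partial $5,000 increments; reduction = 9 × $28 = $252, leaving $1,904.
Apprenticeship Credit: $251,600 is below the $260,300 cutoff, so the full $7,575 applies.
Total: $1,075 + $1,904 + $7,575 = $10,554.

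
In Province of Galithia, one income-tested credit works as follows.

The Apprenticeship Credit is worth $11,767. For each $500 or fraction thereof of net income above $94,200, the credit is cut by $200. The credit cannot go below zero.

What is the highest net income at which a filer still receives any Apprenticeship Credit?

$123,200

After 58 increments the reduction is 58 × $200 = $11,600, leaving $167; one more increment wipes it out. Increment 58 ends at excess 58 × $500 = $29,000, so the highest qualifying income is $94,200 + $29,000 = $123,200.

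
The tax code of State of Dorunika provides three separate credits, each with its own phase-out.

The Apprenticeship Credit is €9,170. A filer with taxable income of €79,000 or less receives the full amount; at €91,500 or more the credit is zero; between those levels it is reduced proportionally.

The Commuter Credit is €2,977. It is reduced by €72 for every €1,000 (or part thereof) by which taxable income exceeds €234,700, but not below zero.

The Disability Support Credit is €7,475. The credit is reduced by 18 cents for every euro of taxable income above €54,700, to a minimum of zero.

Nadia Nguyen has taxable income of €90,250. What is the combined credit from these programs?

Apprenticeship Credit: €90,250 is €11,250 into a €12,500 phase-out range, leaving 1,250/12,500 of the credit: €9,170 × 1,250/12,500 = €917.
Commuter Credit: €90,250 is at or below the €234,700 threshold, so the full €2,977 applies.
Disability Support Credit: 18% of the €35,550 excess over €54,700 is €6,399; credit = €7,475 − €6,399 = €1,076.
Total: €917 + €2,977 + €1,076 = €4,970.

€4,970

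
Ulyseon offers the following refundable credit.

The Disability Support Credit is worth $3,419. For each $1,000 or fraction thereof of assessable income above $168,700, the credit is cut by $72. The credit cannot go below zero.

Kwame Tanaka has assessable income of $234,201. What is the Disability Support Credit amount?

$0

Disability Support Credit: income exceeds $168,700 by $65,501 → 66 increments × $72 = $4,752 ≥ base, so the credit is $0.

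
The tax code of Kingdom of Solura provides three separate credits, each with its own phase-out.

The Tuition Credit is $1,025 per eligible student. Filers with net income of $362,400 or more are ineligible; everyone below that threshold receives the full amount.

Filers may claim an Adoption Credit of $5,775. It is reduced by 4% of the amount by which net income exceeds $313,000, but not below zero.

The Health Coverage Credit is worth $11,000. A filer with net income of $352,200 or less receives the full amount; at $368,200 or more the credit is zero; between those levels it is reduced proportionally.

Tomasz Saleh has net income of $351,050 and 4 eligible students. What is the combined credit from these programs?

$19,353

Tuition Credit: base = 4 × $1,025 = $4,100. $351,050 is below the $362,400 cutoff, so the full $4,100 applies.
Adoption Credit: 4% of the $38,050 excess over $313,000 is $1,522; credit = $5,775 − $1,522 = $4,253.
Health Coverage Credit: $351,050 is at or below the $352,200 threshold, so the full $11,000 applies.
Total: $4,100 + $4,253 + $11,000 = $19,353.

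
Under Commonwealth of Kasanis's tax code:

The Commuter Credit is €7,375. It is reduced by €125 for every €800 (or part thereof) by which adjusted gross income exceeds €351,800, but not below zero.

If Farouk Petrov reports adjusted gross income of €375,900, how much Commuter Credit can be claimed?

€3,500

Commuter Credit: income exceeds €351,800 by €24,100, which is 31 full-or-partial €800 increments; reduction = 31 × €125 = €3,875, leaving €3,500.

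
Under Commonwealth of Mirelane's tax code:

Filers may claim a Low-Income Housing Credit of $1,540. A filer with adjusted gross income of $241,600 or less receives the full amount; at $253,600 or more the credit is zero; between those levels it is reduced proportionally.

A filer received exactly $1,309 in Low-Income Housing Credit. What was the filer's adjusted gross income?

$1,309 is 1,309/1,540 of the full $1,540, so 231/1,540 of the $12,000 range has been used: income = $241,600 + $12,000 × 231/1,540 = $243,400.

$243,400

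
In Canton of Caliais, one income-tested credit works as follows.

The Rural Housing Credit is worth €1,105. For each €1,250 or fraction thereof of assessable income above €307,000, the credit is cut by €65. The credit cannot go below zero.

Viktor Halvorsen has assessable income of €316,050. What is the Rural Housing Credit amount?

€585

Rural Housing Credit: income exceeds €307,000 by €9,050, which is 8 full-or-partial €1,250 increments; reduction = 8 × €65 = €520, leaving €585.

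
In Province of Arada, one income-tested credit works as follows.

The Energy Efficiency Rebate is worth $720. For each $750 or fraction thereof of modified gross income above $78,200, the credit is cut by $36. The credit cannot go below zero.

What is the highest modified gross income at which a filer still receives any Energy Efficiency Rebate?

$92,450

After 19 increments the reduction is 19 × $36 = $684, leaving $36; one more increment wipes it out. Increment 19 ends at excess 19 × $750 = $14,250, so the highest qualifying income is $78,200 + $14,250 = $92,450.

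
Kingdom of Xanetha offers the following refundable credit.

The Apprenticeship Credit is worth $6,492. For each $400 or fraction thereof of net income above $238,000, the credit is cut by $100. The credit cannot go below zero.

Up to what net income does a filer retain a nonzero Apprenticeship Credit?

After 64 increments the reduction is 64 × $100 = $6,400, leaving $92; one more increment wipes it out. Increment 64 ends at excess 64 × $400 = $25,600, so the highest qualifying income is $238,000 + $25,600 = $263,600.

$263,600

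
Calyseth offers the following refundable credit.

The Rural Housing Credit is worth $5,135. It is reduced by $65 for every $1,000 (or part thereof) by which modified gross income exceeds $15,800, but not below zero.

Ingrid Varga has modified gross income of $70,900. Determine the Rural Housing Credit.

Rural Housing Credit: income exceeds $15,800 by $55,100, which is 56 full-or-partial $1,000 increments; reduction = 56 × $65 = $3,640, leaving $1,495.

$1,495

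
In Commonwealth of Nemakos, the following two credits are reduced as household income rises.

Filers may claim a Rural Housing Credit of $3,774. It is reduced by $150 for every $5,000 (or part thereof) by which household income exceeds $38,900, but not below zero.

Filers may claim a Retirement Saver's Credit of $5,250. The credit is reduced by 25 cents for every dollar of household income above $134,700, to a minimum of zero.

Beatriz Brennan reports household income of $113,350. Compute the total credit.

$6,774

Rural Housing Credit: income exceeds $38,900 by $74,450, which is 15 full-or-partial $5,000 increments; reduction = 15 × $150 = $2,250, leaving $1,524.
Retirement Saver's Credit: $113,350 is at or below the $134,700 threshold, so the full $5,250 applies.
Total: $1,524 + $5,250 = $6,774.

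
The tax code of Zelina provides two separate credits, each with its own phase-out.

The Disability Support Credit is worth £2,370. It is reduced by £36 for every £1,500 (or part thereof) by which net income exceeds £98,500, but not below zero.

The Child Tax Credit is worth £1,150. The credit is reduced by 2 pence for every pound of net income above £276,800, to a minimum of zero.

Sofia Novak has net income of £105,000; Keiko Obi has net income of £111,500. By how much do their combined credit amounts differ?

£144

Sofia (£105,000): Disability Support Credit: income exceeds £98,500 by £6,500, which is 5 full-or-partial £1,500 increments; reduction = 5 × £36 = £180, leaving £2,190. Child Tax Credit: £105,000 is at or below the £276,800 threshold, so the full £1,150 applies. total £2,190 + £1,150 = £3,340
Keiko (£111,500): Disability Support Credit: income exceeds £98,500 by £13,000, which is 9 full-or-partial £1,500 increments; reduction = 9 × £36 = £324, leaving £2,046. Child Tax Credit: £111,500 is at or below the £276,800 threshold, so the full £1,150 applies. total £2,046 + £1,150 = £3,196
Difference: |£3,340 − £3,196| = £144.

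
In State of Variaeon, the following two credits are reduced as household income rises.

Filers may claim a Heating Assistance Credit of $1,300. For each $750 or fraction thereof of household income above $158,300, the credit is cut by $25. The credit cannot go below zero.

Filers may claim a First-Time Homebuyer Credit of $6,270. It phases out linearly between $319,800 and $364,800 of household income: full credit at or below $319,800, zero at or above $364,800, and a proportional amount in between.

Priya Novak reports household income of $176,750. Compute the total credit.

$6,945

Heating Assistance Credit: income exceeds $158,300 by $18,450, which is 25 full-or-partial $750 increments; reduction = 25 × $25 = $625, leaving $675.
First-Time Homebuyer Credit: $176,750 is at or below the $319,800 threshold, so the full $6,270 applies.
Total: $675 + $6,270 = $6,945.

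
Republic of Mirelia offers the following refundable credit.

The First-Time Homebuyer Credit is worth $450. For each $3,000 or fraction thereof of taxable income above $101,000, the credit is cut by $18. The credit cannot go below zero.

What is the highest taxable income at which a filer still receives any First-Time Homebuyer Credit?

$173,000

After 24 increments the reduction is 24 × $18 = $432, leaving $18; one more increment wipes it out. Increment 24 ends at excess 24 × $3,000 = $72,000, so the highest qualifying income is $101,000 + $72,000 = $173,000.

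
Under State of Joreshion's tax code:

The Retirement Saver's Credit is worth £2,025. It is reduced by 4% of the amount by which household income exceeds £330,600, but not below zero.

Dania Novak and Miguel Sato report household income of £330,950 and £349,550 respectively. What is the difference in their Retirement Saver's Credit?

Dania (£330,950): Retirement Saver's Credit: 4% of the £350 excess over £330,600 is £14; credit = £2,025 − £14 = £2,011.
Miguel (£349,550): Retirement Saver's Credit: 4% of the £18,950 excess over £330,600 is £758; credit = £2,025 − £758 = £1,267.
Difference: |£2,011 − £1,267| = £744.

£744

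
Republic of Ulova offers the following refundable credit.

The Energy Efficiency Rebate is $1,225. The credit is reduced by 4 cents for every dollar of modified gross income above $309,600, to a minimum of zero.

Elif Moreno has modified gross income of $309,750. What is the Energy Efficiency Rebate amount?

$1,219

Energy Efficiency Rebate: 4% of the $150 excess over $309,600 is $6; credit = $1,225 − $6 = $1,219.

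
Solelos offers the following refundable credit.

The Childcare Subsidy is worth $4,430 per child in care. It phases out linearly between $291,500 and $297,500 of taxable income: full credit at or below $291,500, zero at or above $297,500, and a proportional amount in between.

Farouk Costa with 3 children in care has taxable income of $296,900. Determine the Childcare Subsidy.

Childcare Subsidy: base = 3 × $4,430 = $13,290. $296,900 is $5,400 into a $6,000 phase-out range, leaving 600/6,000 of the credit: $13,290 × 600/6,000 = $1,329.

$1,329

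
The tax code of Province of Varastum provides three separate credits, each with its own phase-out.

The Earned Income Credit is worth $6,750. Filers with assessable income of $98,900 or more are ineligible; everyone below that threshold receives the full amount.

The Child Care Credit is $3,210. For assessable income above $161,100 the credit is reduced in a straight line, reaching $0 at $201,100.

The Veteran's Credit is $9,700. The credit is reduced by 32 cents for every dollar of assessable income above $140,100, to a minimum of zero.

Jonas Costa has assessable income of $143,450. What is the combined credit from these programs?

$11,838

Earned Income Credit: $143,450 meets or exceeds the $98,900 cutoff, so the credit is $0.
Child Care Credit: $143,450 is at or below the $161,100 threshold, so the full $3,210 applies.
Veteran's Credit: 32% of the $3,350 excess over $140,100 is $1,072; credit = $9,700 − $1,072 = $8,628.
Total: $0 + $3,210 + $8,628 = $11,838.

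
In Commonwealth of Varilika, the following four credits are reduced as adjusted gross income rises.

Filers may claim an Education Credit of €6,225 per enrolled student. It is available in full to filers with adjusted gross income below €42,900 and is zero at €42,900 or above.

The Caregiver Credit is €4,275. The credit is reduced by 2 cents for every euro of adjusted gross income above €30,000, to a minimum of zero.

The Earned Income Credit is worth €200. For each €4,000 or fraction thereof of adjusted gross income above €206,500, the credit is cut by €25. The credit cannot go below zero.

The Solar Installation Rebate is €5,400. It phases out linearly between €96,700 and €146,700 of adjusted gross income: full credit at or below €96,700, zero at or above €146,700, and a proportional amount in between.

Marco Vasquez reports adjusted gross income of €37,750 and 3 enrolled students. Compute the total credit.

Education Credit: base = 3 × €6,225 = €18,675. €37,750 is below the €42,900 cutoff, so the full €18,675 applies.
Caregiver Credit: 2% of the €7,750 excess over €30,000 is €155; credit = €4,275 − €155 = €4,120.
Earned Income Credit: €37,750 is at or below the €206,500 threshold, so the full €200 applies.
Solar Installation Rebate: €37,750 is at or below the €96,700 threshold, so the full €5,400 applies.
Total: €18,675 + €4,120 + €200 + €5,400 = €28,395.

€28,395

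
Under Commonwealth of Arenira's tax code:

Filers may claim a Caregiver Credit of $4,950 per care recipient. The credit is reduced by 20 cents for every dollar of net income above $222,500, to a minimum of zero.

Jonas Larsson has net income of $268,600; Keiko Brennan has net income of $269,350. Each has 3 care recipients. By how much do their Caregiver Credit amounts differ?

$150

Jonas ($268,600): Caregiver Credit: base = 3 × $4,950 = $14,850. 20% of the $46,100 excess over $222,500 is $9,220; credit = $14,850 − $9,220 = $5,630.
Keiko ($269,350): Caregiver Credit: base = 3 × $4,950 = $14,850. 20% of the $46,850 excess over $222,500 is $9,370; credit = $14,850 − $9,370 = $5,480.
Difference: |$5,630 − $5,480| = $150.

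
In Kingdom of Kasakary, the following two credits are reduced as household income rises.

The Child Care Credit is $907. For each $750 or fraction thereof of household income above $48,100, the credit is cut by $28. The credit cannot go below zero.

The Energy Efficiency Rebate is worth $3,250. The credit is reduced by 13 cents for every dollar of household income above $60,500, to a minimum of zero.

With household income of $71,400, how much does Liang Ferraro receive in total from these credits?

$1,844

Child Care Credit: income exceeds $48,100 by $23,300, which is 32 full-or-partial $750 increments; reduction = 32 × $28 = $896, leaving $11.
Energy Efficiency Rebate: 13% of the $10,900 excess over $60,500 is $1,417; credit = $3,250 − $1,417 = $1,833.
Total: $11 + $1,833 = $1,844.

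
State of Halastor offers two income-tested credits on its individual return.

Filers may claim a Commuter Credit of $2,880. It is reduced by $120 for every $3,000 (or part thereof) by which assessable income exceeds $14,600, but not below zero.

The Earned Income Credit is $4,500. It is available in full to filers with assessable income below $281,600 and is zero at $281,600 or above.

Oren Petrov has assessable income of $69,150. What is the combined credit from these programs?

Commuter Credit: income exceeds $14,600 by $54,550, which is 19 full-or-partial $3,000 increments; reduction = 19 × $120 = $2,280, leaving $600.
Earned Income Credit: $69,150 is below the $281,600 cutoff, so the full $4,500 applies.
Total: $600 + $4,500 = $5,100.

$5,100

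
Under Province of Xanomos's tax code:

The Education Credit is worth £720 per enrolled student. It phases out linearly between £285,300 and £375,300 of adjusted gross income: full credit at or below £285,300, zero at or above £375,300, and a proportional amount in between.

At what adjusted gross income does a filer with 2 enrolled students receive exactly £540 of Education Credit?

Full credit = 2 × £720 = £1,440.
£540 is 540/1,440 of the full £1,440, so 900/1,440 of the £90,000 range has been used: income = £285,300 + £90,000 × 900/1,440 = £341,550.

£341,550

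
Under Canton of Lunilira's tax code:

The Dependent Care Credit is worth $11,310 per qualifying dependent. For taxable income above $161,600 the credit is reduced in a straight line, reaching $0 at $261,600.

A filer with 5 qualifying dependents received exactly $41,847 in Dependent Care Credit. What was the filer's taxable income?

$187,600

Full credit = 5 × $11,310 = $56,550.
$41,847 is 41,847/56,550 of the full $56,550, so 14,703/56,550 of the $100,000 range has been used: income = $161,600 + $100,000 × 14,703/56,550 = $187,600.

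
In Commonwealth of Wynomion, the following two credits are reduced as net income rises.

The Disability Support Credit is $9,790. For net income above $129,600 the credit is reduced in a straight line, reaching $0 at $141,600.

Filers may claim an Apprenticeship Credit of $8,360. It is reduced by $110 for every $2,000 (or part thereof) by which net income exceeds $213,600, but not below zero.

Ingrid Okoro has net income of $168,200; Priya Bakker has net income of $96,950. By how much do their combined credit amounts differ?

$9,790

Ingrid ($168,200): Disability Support Credit: $168,200 is at or above $141,600, so the credit is $0. Apprenticeship Credit: $168,200 is at or below the $213,600 threshold, so the full $8,360 applies. total $0 + $8,360 = $8,360
Priya ($96,950): Disability Support Credit: $96,950 is at or below the $129,600 threshold, so the full $9,790 applies. Apprenticeship Credit: $96,950 is at or below the $213,600 threshold, so the full $8,360 applies. total $9,790 + $8,360 = $18,150
Difference: |$8,360 − $18,150| = $9,790.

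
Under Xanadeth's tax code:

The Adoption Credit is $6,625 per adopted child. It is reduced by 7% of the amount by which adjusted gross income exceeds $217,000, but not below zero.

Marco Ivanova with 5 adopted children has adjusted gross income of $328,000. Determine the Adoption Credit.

Adoption Credit: base = 5 × $6,625 = $33,125. 7% of the $111,000 excess over $217,000 is $7,770; credit = $33,125 − $7,770 = $25,355.

$25,355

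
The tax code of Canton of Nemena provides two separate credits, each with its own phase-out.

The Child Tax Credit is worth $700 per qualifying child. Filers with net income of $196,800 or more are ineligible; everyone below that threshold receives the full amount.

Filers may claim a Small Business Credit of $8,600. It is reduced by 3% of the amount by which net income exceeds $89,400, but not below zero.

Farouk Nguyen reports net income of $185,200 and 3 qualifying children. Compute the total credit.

Child Tax Credit: base = 3 × $700 = $2,100. $185,200 is below the $196,800 cutoff, so the full $2,100 applies.
Small Business Credit: 3% of the $95,800 excess over $89,400 is $2,874; credit = $8,600 − $2,874 = $5,726.
Total: $2,100 + $5,726 = $7,826.

$7,826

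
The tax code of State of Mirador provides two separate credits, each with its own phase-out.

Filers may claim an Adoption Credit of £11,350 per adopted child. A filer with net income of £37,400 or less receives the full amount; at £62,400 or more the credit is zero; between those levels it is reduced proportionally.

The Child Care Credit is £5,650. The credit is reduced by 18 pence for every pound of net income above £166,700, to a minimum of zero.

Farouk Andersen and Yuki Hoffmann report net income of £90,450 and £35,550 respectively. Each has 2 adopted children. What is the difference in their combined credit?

Farouk (£90,450): Adoption Credit: base = 2 × £11,350 = £22,700. £90,450 is at or above £62,400, so the credit is £0. Child Care Credit: £90,450 is at or below the £166,700 threshold, so the full £5,650 applies. total £0 + £5,650 = £5,650
Yuki (£35,550): Adoption Credit: base = 2 × £11,350 = £22,700. £35,550 is at or below the £37,400 threshold, so the full £22,700 applies. Child Care Credit: £35,550 is at or below the £166,700 threshold, so the full £5,650 applies. total £22,700 + £5,650 = £28,350
Difference: |£5,650 − £28,350| = £22,700.

£22,700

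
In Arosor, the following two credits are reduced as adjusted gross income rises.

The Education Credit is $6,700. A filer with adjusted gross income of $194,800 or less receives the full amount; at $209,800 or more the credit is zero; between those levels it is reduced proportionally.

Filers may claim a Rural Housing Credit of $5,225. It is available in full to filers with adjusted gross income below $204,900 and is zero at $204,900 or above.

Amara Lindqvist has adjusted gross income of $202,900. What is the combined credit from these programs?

Education Credit: $202,900 is $8,100 into a $15,000 phase-out range, leaving 6,900/15,000 of the credit: $6,700 × 6,900/15,000 = $3,082.
Rural Housing Credit: $202,900 is below the $204,900 cutoff, so the full $5,225 applies.
Total: $3,082 + $5,225 = $8,307.

$8,307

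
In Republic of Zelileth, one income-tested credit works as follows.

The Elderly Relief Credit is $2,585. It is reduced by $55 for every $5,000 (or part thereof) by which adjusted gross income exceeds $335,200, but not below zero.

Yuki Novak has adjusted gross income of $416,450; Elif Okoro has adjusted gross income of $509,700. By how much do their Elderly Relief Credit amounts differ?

$990

Yuki ($416,450): Elderly Relief Credit: income exceeds $335,200 by $81,250, which is 17 full-or-partial $5,000 increments; reduction = 17 × $55 = $935, leaving $1,650.
Elif ($509,700): Elderly Relief Credit: income exceeds $335,200 by $174,500, which is 35 full-or-partial $5,000 increments; reduction = 35 × $55 = $1,925, leaving $660.
Difference: |$1,650 − $660| = $990.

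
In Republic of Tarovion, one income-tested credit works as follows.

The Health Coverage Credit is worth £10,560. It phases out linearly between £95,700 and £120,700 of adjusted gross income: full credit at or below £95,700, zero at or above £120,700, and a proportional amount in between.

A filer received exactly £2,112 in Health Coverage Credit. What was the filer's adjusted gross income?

£2,112 is 2,112/10,560 of the full £10,560, so 8,448/10,560 of the £25,000 range has been used: income = £95,700 + £25,000 × 8,448/10,560 = £115,700.

£115,700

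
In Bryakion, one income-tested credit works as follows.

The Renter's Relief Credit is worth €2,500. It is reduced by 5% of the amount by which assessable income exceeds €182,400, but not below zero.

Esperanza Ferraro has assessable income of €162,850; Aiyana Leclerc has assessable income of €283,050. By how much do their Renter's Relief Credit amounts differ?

€2,500

Esperanza (€162,850): Renter's Relief Credit: €162,850 is at or below the €182,400 threshold, so the full €2,500 applies.
Aiyana (€283,050): Renter's Relief Credit: 5% of the €100,650 excess over €182,400 is €5,032.50 ≥ base, so the credit is €0.
Difference: |€2,500 − €0| = €2,500.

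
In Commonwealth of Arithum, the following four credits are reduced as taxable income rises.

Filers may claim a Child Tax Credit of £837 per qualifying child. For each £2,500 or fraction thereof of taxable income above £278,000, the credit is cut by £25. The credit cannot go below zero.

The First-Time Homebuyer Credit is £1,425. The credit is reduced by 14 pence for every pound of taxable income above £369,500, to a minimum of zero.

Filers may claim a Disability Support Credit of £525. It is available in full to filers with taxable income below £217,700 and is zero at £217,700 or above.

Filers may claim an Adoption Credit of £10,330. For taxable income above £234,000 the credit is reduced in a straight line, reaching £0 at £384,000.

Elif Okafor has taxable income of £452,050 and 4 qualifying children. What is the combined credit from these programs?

£1,598

Child Tax Credit: base = 4 × £837 = £3,348. income exceeds £278,000 by £174,050, which is 70 full-or-partial £2,500 increments; reduction = 70 × £25 = £1,750, leaving £1,598.
First-Time Homebuyer Credit: 14% of the £82,550 excess over £369,500 is £11,557 ≥ base, so the credit is £0.
Disability Support Credit: £452,050 meets or exceeds the £217,700 cutoff, so the credit is £0.
Adoption Credit: £452,050 is at or above £384,000, so the credit is £0.
Total: £1,598 + £0 + £0 + £0 = £1,598.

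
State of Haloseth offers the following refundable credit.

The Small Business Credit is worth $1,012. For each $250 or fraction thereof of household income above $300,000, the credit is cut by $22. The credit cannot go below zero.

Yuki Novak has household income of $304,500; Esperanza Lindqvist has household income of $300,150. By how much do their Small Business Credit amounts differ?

$374

Yuki ($304,500): Small Business Credit: income exceeds $300,000 by $4,500, which is 18 full-or-partial $250 increments; reduction = 18 × $22 = $396, leaving $616.
Esperanza ($300,150): Small Business Credit: income exceeds $300,000 by $150, which is 1 full-or-partial $250 increment; reduction = 1 × $22 = $22, leaving $990.
Difference: |$616 − $990| = $374.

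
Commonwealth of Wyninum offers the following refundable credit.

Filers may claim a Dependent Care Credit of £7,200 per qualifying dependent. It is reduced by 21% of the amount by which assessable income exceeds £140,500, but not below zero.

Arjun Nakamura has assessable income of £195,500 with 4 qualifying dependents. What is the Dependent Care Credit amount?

£17,250

Dependent Care Credit: base = 4 × £7,200 = £28,800. 21% of the £55,000 excess over £140,500 is £11,550; credit = £28,800 − £11,550 = £17,250.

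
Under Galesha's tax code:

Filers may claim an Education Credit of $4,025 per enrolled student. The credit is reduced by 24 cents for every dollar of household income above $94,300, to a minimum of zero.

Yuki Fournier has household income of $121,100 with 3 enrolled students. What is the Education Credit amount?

Education Credit: base = 3 × $4,025 = $12,075. 24% of the $26,800 excess over $94,300 is $6,432; credit = $12,075 − $6,432 = $5,643.

$5,643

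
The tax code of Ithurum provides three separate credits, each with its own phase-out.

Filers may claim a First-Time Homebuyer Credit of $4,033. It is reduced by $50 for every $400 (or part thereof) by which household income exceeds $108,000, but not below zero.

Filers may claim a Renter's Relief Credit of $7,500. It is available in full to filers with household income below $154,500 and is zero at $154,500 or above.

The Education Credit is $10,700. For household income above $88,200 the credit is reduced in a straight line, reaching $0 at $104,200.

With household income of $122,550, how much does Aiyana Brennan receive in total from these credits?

First-Time Homebuyer Credit: income exceeds $108,000 by $14,550, which is 37 full-or-partial $400 increments; reduction = 37 × $50 = $1,850, leaving $2,183.
Renter's Relief Credit: $122,550 is below the $154,500 cutoff, so the full $7,500 applies.
Education Credit: $122,550 is at or above $104,200, so the credit is $0.
Total: $2,183 + $7,500 + $0 = $9,683.

$9,683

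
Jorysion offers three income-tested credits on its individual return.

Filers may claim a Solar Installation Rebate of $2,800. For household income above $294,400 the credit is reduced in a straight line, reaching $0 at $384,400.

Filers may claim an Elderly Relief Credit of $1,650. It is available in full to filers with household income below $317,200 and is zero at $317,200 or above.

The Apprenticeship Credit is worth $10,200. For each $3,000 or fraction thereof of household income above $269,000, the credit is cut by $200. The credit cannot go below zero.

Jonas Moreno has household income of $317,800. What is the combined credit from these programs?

$8,872

Solar Installation Rebate: $317,800 is $23,400 into a $90,000 phase-out range, leaving 66,600/90,000 of the credit: $2,800 × 66,600/90,000 = $2,072.
Elderly Relief Credit: $317,800 meets or exceeds the $317,200 cutoff, so the credit is $0.
Apprenticeship Credit: income exceeds $269,000 by $48,800, which is 17 full-or-partial $3,000 increments; reduction = 17 × $200 = $3,400, leaving $6,800.
Total: $2,072 + $0 + $6,800 = $8,872.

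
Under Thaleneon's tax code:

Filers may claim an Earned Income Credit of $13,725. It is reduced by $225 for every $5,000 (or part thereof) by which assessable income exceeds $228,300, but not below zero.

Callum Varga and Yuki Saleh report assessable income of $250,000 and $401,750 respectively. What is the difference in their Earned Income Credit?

$6,750

Callum ($250,000): Earned Income Credit: income exceeds $228,300 by $21,700, which is 5 full-or-partial $5,000 increments; reduction = 5 × $225 = $1,125, leaving $12,600.
Yuki ($401,750): Earned Income Credit: income exceeds $228,300 by $173,450, which is 35 full-or-partial $5,000 increments; reduction = 35 × $225 = $7,875, leaving $5,850.
Difference: |$12,600 − $5,850| = $6,750.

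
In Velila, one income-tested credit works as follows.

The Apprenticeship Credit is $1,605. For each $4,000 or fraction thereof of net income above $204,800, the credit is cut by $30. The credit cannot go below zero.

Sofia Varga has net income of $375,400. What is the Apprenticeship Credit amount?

Apprenticeship Credit: income exceeds $204,800 by $170,600, which is 43 full-or-partial $4,000 increments; reduction = 43 × $30 = $1,290, leaving $315.

$315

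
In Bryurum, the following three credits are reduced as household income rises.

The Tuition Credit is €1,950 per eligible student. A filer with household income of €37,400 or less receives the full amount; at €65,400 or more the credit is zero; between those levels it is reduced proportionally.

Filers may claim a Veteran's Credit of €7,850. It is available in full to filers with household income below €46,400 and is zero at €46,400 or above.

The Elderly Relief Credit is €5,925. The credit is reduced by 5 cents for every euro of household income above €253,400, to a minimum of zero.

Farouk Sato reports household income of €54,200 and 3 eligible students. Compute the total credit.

Tuition Credit: base = 3 × €1,950 = €5,850. €54,200 is €16,800 into a €28,000 phase-out range, leaving 11,200/28,000 of the credit: €5,850 × 11,200/28,000 = €2,340.
Veteran's Credit: €54,200 meets or exceeds the €46,400 cutoff, so the credit is €0.
Elderly Relief Credit: €54,200 is at or below the €253,400 threshold, so the full €5,925 applies.
Total: €2,340 + €0 + €5,925 = €8,265.

€8,265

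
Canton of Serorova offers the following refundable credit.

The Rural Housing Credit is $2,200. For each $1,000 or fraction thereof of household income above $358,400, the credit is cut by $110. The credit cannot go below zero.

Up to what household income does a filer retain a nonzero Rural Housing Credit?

$377,400

After 19 increments the reduction is 19 × $110 = $2,090, leaving $110; one more increment wipes it out. Increment 19 ends at excess 19 × $1,000 = $19,000, so the highest qualifying income is $358,400 + $19,000 = $377,400.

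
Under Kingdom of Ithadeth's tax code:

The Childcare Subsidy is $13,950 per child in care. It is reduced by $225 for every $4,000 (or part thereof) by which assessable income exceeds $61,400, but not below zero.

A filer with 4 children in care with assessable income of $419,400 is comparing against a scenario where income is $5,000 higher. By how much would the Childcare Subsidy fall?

$225

At $419,400 — base = 4 × $13,950 = $55,800. income exceeds $61,400 by $358,000, which is 90 full-or-partial $4,000 increments; reduction = 90 × $225 = $20,250, leaving $35,550.
At $424,400 — base = 4 × $13,950 = $55,800. income exceeds $61,400 by $363,000, which is 91 full-or-partial $4,000 increments; reduction = 91 × $225 = $20,475, leaving $35,325.
Lost: $35,550 − $35,325 = $225.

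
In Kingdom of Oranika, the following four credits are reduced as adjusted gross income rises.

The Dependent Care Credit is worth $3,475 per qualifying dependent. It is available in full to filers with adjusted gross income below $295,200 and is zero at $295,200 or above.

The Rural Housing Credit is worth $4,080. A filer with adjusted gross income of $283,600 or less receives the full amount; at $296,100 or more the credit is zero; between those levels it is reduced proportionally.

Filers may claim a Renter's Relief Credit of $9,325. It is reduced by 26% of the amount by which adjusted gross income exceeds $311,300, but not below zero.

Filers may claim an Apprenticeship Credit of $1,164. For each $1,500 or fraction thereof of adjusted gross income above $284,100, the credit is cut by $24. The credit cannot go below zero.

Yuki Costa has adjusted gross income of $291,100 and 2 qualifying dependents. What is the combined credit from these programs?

$18,951

Dependent Care Credit: base = 2 × $3,475 = $6,950. $291,100 is below the $295,200 cutoff, so the full $6,950 applies.
Rural Housing Credit: $291,100 is $7,500 into a $12,500 phase-out range, leaving 5,000/12,500 of the credit: $4,080 × 5,000/12,500 = $1,632.
Renter's Relief Credit: $291,100 is at or below the $311,300 threshold, so the full $9,325 applies.
Apprenticeship Credit: income exceeds $284,100 by $7,000, which is 5 full-or-partial $1,500 increments; reduction = 5 × $24 = $120, leaving $1,044.
Total: $6,950 + $1,632 + $9,325 + $1,044 = $18,951.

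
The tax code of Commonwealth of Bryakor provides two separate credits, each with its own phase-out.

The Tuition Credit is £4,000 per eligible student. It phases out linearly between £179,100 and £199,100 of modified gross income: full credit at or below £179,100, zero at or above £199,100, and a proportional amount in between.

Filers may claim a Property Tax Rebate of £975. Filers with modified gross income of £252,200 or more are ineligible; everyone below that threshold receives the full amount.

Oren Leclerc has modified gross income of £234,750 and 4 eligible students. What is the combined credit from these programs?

Tuition Credit: base = 4 × £4,000 = £16,000. £234,750 is at or above £199,100, so the credit is £0.
Property Tax Rebate: £234,750 is below the £252,200 cutoff, so the full £975 applies.
Total: £0 + £975 = £975.

£975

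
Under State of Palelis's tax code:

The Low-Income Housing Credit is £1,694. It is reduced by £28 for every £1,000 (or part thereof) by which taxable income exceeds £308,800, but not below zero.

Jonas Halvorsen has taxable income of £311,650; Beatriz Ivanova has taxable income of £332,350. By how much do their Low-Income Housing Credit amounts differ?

Jonas (£311,650): Low-Income Housing Credit: income exceeds £308,800 by £2,850, which is 3 full-or-partial £1,000 increments; reduction = 3 × £28 = £84, leaving £1,610.
Beatriz (£332,350): Low-Income Housing Credit: income exceeds £308,800 by £23,550, which is 24 full-or-partial £1,000 increments; reduction = 24 × £28 = £672, leaving £1,022.
Difference: |£1,610 − £1,022| = £588.

£588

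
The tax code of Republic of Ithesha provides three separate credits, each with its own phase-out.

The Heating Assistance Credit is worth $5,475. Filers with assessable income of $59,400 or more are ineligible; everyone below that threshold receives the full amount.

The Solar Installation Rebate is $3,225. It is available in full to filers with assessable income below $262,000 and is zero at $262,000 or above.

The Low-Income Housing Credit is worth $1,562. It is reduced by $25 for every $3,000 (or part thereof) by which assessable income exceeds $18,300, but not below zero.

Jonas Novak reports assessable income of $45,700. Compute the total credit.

Heating Assistance Credit: $45,700 is below the $59,400 cutoff, so the full $5,475 applies.
Solar Installation Rebate: $45,700 is below the $262,000 cutoff, so the full $3,225 applies.
Low-Income Housing Credit: income exceeds $18,300 by $27,400, which is 10 full-or-partial $3,000 increments; reduction = 10 × $25 = $250, leaving $1,312.
Total: $5,475 + $3,225 + $1,312 = $10,012.

$10,012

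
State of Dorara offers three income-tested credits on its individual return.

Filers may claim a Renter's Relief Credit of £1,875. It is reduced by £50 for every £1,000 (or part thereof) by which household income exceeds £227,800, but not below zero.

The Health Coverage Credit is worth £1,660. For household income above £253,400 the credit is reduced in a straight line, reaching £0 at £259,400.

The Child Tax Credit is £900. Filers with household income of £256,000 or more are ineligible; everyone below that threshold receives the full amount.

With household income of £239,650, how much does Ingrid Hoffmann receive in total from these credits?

£3,835

Renter's Relief Credit: income exceeds £227,800 by £11,850, which is 12 full-or-partial £1,000 increments; reduction = 12 × £50 = £600, leaving £1,275.
Health Coverage Credit: £239,650 is at or below the £253,400 threshold, so the full £1,660 applies.
Child Tax Credit: £239,650 is below the £256,000 cutoff, so the full £900 applies.
Total: £1,275 + £1,660 + £900 = £3,835.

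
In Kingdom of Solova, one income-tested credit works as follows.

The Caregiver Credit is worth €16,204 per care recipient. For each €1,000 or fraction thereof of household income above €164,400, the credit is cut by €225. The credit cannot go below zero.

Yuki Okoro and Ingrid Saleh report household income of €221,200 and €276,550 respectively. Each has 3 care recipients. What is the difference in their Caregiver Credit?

€12,600

Yuki (€221,200): Caregiver Credit: base = 3 × €16,204 = €48,612. income exceeds €164,400 by €56,800, which is 57 full-or-partial €1,000 increments; reduction = 57 × €225 = €12,825, leaving €35,787.
Ingrid (€276,550): Caregiver Credit: base = 3 × €16,204 = €48,612. income exceeds €164,400 by €112,150, which is 113 full-or-partial €1,000 increments; reduction = 113 × €225 = €25,425, leaving €23,187.
Difference: |€35,787 − €23,187| = €12,600.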